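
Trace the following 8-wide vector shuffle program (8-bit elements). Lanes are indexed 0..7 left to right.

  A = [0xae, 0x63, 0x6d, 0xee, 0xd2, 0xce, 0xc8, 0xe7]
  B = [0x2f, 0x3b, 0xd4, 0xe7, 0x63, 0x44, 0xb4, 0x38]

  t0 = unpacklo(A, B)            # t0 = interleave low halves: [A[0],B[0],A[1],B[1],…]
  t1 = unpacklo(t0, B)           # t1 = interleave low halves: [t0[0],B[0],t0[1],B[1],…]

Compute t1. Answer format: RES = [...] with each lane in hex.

→ t0 |ae|2f|63|3b|6d|d4|ee|e7|
→ t1 |ae|2f|2f|3b|63|d4|3b|e7|

RES = [0xae, 0x2f, 0x2f, 0x3b, 0x63, 0xd4, 0x3b, 0xe7]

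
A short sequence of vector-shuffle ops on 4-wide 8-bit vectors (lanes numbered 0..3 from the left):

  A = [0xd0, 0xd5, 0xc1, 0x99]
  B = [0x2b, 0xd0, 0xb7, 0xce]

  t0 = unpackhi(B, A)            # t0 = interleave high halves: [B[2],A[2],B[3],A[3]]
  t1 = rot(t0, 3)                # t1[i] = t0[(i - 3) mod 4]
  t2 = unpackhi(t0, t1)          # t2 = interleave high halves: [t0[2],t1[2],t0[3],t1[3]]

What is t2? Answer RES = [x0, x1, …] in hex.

t0 = [0xb7, 0xc1, 0xce, 0x99]
t1 = [0xc1, 0xce, 0x99, 0xb7]
t2 = [0xce, 0x99, 0x99, 0xb7]

RES = [0xce, 0x99, 0x99, 0xb7]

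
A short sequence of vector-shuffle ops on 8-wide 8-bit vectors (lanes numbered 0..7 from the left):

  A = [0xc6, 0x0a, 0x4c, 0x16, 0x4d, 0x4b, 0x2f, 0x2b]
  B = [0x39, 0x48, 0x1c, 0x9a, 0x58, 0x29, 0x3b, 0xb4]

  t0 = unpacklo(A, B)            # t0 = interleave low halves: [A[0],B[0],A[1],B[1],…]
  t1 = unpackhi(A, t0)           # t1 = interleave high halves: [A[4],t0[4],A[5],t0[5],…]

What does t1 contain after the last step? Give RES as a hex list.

  t0: c6 39 0a 48 4c 1c 16 9a
  t1: 4d 4c 4b 1c 2f 16 2b 9a

RES = [ 0x4d  0x4c  0x4b  0x1c  0x2f  0x16  0x2b  0x9a ]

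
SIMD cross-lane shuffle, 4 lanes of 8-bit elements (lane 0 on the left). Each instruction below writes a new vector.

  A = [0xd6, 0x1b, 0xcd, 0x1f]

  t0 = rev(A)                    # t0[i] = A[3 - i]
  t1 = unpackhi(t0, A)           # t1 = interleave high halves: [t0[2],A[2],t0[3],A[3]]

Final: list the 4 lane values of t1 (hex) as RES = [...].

t0 = [0x1f, 0xcd, 0x1b, 0xd6]
t1 = [0x1b, 0xcd, 0xd6, 0x1f]

RES = [ 0x1b  0xcd  0xd6  0x1f ]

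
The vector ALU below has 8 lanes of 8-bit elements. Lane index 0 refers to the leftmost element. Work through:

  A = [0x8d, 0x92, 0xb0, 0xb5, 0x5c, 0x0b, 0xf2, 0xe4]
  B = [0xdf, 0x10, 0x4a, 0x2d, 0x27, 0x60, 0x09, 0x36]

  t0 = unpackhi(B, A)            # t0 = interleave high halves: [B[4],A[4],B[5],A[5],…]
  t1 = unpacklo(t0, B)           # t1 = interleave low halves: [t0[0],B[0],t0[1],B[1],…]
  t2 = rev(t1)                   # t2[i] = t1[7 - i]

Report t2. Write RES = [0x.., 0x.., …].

RES = [0x2d, 0x0b, 0x4a, 0x60, 0x10, 0x5c, 0xdf, 0x27]

  t0: 27 5c 60 0b 09 f2 36 e4
  t1: 27 df 5c 10 60 4a 0b 2d
  t2: 2d 0b 4a 60 10 5c df 27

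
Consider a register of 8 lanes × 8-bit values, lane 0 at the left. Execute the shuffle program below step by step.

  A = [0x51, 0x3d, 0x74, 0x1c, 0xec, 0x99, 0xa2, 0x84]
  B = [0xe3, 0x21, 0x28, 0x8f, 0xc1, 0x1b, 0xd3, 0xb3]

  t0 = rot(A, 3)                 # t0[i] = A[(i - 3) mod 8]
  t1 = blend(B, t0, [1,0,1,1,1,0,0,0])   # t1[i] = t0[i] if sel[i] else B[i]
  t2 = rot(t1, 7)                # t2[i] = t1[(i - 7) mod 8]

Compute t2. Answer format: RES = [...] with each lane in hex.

RES = [0x21, 0x84, 0x51, 0x3d, 0x1b, 0xd3, 0xb3, 0x99]

→ t0 |99|a2|84|51|3d|74|1c|ec|
→ t1 |99|21|84|51|3d|1b|d3|b3|
→ t2 |21|84|51|3d|1b|d3|b3|99|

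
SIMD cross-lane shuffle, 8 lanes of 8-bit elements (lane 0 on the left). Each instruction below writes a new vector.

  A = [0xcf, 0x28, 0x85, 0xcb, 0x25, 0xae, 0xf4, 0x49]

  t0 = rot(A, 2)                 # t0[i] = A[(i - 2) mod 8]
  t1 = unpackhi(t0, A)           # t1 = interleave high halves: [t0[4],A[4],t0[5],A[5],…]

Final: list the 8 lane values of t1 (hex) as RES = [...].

  t0: f4 49 cf 28 85 cb 25 ae
  t1: 85 25 cb ae 25 f4 ae 49

RES = [ 0x85  0x25  0xcb  0xae  0x25  0xf4  0xae  0x49 ]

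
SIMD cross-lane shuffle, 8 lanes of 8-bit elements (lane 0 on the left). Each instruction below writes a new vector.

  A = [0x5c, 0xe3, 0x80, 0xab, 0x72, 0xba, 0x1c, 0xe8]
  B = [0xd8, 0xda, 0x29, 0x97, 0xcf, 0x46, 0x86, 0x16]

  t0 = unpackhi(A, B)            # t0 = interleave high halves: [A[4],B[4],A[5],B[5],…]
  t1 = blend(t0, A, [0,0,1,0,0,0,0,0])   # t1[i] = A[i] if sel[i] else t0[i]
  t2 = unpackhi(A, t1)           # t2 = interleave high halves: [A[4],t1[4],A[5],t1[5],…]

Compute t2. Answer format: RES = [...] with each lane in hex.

→ t0 |72|cf|ba|46|1c|86|e8|16|
→ t1 |72|cf|80|46|1c|86|e8|16|
→ t2 |72|1c|ba|86|1c|e8|e8|16|

RES = [ 0x72  0x1c  0xba  0x86  0x1c  0xe8  0xe8  0x16 ]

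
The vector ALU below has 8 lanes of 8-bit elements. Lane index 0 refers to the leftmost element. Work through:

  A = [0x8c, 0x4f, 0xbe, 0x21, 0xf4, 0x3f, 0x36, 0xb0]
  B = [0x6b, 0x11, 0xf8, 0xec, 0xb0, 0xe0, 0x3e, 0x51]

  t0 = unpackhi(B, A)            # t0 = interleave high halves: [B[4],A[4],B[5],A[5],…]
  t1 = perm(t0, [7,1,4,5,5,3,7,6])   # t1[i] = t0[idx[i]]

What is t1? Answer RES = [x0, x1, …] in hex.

RES = [ 0xb0  0xf4  0x3e  0x36  0x36  0x3f  0xb0  0x51 ]

  t0: b0 f4 e0 3f 3e 36 51 b0
  t1: b0 f4 3e 36 36 3f b0 51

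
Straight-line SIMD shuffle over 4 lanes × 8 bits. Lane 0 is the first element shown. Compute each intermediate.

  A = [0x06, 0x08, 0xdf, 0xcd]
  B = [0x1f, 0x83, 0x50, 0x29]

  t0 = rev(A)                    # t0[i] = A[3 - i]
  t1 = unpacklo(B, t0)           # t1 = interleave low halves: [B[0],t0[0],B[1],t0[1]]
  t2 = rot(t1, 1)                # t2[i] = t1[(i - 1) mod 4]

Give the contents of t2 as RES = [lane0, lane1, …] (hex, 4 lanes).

t0 = [0xcd, 0xdf, 0x08, 0x06]
t1 = [0x1f, 0xcd, 0x83, 0xdf]
t2 = [0xdf, 0x1f, 0xcd, 0x83]

RES = [0xdf, 0x1f, 0xcd, 0x83]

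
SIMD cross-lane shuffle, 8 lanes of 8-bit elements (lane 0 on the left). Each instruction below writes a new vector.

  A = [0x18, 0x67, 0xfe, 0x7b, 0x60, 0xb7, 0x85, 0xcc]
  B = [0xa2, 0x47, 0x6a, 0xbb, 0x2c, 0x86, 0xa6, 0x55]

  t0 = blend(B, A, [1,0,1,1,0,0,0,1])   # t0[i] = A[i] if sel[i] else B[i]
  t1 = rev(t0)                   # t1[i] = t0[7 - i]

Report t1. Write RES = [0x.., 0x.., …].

RES = [0xcc, 0xa6, 0x86, 0x2c, 0x7b, 0xfe, 0x47, 0x18]

t0 = [0x18, 0x47, 0xfe, 0x7b, 0x2c, 0x86, 0xa6, 0xcc]
t1 = [0xcc, 0xa6, 0x86, 0x2c, 0x7b, 0xfe, 0x47, 0x18]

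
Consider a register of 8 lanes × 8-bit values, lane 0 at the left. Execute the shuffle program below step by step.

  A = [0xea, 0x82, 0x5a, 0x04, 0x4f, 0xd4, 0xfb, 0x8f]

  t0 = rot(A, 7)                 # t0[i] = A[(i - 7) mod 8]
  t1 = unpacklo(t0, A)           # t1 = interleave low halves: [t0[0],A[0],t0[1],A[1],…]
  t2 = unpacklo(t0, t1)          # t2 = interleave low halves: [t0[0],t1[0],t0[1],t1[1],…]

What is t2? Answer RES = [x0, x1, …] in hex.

  t0: 82 5a 04 4f d4 fb 8f ea
  t1: 82 ea 5a 82 04 5a 4f 04
  t2: 82 82 5a ea 04 5a 4f 82

RES = [0x82, 0x82, 0x5a, 0xea, 0x04, 0x5a, 0x4f, 0x82]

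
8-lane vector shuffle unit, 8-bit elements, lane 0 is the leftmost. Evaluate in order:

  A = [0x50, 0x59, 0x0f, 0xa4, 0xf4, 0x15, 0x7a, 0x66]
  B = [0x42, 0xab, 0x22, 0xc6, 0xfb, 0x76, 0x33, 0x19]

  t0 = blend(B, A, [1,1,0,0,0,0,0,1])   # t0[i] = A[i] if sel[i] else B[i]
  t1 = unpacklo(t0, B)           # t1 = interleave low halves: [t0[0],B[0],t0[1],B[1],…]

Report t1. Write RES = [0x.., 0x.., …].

→ t0 |50|59|22|c6|fb|76|33|66|
→ t1 |50|42|59|ab|22|22|c6|c6|

RES = [0x50, 0x42, 0x59, 0xab, 0x22, 0x22, 0xc6, 0xc6]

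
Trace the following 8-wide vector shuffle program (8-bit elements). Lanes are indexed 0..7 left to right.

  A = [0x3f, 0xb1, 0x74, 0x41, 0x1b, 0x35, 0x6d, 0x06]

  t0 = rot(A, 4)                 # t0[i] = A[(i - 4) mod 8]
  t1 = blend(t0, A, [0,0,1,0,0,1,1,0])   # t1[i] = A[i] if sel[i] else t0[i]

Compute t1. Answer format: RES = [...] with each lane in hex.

  t0: 1b 35 6d 06 3f b1 74 41
  t1: 1b 35 74 06 3f 35 6d 41

RES = [ 0x1b  0x35  0x74  0x06  0x3f  0x35  0x6d  0x41 ]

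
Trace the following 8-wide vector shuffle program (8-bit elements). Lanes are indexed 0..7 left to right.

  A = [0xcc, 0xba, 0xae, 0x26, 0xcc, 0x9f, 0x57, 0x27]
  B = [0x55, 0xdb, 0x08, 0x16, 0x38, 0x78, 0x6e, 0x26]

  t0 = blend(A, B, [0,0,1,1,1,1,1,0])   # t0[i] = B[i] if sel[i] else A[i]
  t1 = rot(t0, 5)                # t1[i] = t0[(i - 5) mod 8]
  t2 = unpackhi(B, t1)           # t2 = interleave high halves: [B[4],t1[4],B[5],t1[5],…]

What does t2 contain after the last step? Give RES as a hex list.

t0 = [0xcc, 0xba, 0x08, 0x16, 0x38, 0x78, 0x6e, 0x27]
t1 = [0x16, 0x38, 0x78, 0x6e, 0x27, 0xcc, 0xba, 0x08]
t2 = [0x38, 0x27, 0x78, 0xcc, 0x6e, 0xba, 0x26, 0x08]

RES = [0x38, 0x27, 0x78, 0xcc, 0x6e, 0xba, 0x26, 0x08]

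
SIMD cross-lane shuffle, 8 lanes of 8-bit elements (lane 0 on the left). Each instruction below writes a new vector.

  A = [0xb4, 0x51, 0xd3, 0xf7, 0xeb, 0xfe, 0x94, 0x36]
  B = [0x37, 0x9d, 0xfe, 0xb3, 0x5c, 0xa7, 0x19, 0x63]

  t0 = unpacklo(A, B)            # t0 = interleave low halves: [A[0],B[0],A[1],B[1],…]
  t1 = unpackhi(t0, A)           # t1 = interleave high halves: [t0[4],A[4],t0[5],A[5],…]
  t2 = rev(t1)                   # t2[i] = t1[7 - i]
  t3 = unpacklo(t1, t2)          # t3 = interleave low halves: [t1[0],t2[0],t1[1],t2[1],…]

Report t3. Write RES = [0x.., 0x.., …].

RES = [0xd3, 0x36, 0xeb, 0xb3, 0xfe, 0x94, 0xfe, 0xf7]

→ t0 |b4|37|51|9d|d3|fe|f7|b3|
→ t1 |d3|eb|fe|fe|f7|94|b3|36|
→ t2 |36|b3|94|f7|fe|fe|eb|d3|
→ t3 |d3|36|eb|b3|fe|94|fe|f7|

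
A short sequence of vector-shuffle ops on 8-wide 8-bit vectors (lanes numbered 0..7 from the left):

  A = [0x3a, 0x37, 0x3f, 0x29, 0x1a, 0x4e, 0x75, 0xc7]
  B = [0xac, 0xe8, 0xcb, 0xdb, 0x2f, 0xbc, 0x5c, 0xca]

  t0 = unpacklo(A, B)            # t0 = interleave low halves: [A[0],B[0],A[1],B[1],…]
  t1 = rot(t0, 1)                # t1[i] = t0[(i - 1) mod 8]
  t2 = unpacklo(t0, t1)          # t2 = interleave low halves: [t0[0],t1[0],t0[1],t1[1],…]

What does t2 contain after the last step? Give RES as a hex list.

RES = [ 0x3a  0xdb  0xac  0x3a  0x37  0xac  0xe8  0x37 ]

  t0: 3a ac 37 e8 3f cb 29 db
  t1: db 3a ac 37 e8 3f cb 29
  t2: 3a db ac 3a 37 ac e8 37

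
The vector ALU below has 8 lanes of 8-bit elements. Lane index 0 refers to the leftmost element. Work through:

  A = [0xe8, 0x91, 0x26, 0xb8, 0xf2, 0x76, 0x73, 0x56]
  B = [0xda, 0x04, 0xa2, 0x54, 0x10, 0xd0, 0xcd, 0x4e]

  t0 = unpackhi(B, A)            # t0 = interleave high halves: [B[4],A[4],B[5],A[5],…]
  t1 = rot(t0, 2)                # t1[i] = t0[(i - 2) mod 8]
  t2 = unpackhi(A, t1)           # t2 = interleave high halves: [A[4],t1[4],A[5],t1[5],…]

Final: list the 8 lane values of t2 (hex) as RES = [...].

RES = [0xf2, 0xd0, 0x76, 0x76, 0x73, 0xcd, 0x56, 0x73]

  t0: 10 f2 d0 76 cd 73 4e 56
  t1: 4e 56 10 f2 d0 76 cd 73
  t2: f2 d0 76 76 73 cd 56 73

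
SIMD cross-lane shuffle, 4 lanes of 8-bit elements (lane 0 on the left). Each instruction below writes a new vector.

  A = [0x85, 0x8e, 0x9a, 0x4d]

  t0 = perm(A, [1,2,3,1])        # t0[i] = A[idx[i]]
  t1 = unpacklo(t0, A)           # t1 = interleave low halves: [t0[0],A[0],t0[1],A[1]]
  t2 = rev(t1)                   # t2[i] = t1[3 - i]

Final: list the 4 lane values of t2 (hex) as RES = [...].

RES = [ 0x8e  0x9a  0x85  0x8e ]

→ t0 |8e|9a|4d|8e|
→ t1 |8e|85|9a|8e|
→ t2 |8e|9a|85|8e|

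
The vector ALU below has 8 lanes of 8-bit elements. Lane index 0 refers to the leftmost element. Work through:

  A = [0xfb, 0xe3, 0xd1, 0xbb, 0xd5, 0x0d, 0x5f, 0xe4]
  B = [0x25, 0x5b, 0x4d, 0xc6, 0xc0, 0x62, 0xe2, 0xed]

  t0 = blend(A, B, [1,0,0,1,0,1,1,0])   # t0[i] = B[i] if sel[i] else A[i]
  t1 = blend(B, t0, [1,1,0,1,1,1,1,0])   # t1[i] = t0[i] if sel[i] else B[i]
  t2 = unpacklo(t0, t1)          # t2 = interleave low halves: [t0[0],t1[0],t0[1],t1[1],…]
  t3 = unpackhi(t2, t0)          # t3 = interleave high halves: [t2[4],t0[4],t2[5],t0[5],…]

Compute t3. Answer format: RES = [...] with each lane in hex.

  t0: 25 e3 d1 c6 d5 62 e2 e4
  t1: 25 e3 4d c6 d5 62 e2 ed
  t2: 25 25 e3 e3 d1 4d c6 c6
  t3: d1 d5 4d 62 c6 e2 c6 e4

RES = [0xd1, 0xd5, 0x4d, 0x62, 0xc6, 0xe2, 0xc6, 0xe4]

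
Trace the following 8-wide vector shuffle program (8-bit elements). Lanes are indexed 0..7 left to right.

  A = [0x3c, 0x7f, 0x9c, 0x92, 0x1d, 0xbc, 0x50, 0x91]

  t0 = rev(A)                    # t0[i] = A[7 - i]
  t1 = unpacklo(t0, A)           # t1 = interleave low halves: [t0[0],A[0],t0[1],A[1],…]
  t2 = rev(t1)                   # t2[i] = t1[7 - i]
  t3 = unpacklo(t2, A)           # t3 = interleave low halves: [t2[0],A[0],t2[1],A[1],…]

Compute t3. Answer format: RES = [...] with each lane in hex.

t0 = [0x91, 0x50, 0xbc, 0x1d, 0x92, 0x9c, 0x7f, 0x3c]
t1 = [0x91, 0x3c, 0x50, 0x7f, 0xbc, 0x9c, 0x1d, 0x92]
t2 = [0x92, 0x1d, 0x9c, 0xbc, 0x7f, 0x50, 0x3c, 0x91]
t3 = [0x92, 0x3c, 0x1d, 0x7f, 0x9c, 0x9c, 0xbc, 0x92]

RES = [ 0x92  0x3c  0x1d  0x7f  0x9c  0x9c  0xbc  0x92 ]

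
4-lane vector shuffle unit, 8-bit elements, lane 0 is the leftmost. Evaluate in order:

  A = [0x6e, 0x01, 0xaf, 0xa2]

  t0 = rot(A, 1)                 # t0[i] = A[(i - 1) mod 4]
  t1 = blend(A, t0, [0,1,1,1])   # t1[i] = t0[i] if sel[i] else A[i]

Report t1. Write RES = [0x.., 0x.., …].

RES = [ 0x6e  0x6e  0x01  0xaf ]

  t0: a2 6e 01 af
  t1: 6e 6e 01 af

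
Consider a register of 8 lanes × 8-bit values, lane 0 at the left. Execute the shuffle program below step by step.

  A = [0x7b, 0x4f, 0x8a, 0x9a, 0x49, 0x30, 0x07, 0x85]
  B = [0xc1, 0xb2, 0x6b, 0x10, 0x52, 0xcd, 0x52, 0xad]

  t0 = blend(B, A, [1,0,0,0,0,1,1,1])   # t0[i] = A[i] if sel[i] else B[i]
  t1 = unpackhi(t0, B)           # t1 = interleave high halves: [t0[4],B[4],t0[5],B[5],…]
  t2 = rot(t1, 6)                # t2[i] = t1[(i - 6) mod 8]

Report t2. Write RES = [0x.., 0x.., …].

RES = [ 0x30  0xcd  0x07  0x52  0x85  0xad  0x52  0x52 ]

→ t0 |7b|b2|6b|10|52|30|07|85|
→ t1 |52|52|30|cd|07|52|85|ad|
→ t2 |30|cd|07|52|85|ad|52|52|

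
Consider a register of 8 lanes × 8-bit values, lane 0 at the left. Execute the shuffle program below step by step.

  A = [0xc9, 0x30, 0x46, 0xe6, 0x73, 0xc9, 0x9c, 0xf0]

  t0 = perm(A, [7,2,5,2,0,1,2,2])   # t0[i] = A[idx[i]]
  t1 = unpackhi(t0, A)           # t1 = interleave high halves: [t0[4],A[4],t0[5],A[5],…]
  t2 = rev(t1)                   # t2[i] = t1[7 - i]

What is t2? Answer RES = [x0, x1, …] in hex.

t0 = [0xf0, 0x46, 0xc9, 0x46, 0xc9, 0x30, 0x46, 0x46]
t1 = [0xc9, 0x73, 0x30, 0xc9, 0x46, 0x9c, 0x46, 0xf0]
t2 = [0xf0, 0x46, 0x9c, 0x46, 0xc9, 0x30, 0x73, 0xc9]

RES = [0xf0, 0x46, 0x9c, 0x46, 0xc9, 0x30, 0x73, 0xc9]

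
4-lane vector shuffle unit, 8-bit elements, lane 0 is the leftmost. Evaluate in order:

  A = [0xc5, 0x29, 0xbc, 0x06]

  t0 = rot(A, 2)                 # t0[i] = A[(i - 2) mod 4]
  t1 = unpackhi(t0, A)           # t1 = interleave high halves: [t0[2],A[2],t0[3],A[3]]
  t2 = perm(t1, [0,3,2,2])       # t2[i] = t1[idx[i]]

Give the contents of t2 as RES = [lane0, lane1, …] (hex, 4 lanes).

RES = [ 0xc5  0x06  0x29  0x29 ]

  t0: bc 06 c5 29
  t1: c5 bc 29 06
  t2: c5 06 29 29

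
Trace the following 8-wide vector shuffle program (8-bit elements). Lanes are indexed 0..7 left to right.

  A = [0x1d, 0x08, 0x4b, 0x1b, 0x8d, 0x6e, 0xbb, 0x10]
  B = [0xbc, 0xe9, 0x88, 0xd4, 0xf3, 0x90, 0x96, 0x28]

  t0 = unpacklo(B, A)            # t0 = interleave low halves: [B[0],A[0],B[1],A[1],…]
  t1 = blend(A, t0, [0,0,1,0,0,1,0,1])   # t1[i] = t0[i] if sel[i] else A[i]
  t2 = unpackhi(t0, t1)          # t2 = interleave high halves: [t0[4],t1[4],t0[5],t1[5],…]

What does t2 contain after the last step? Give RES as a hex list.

  t0: bc 1d e9 08 88 4b d4 1b
  t1: 1d 08 e9 1b 8d 4b bb 1b
  t2: 88 8d 4b 4b d4 bb 1b 1b

RES = [0x88, 0x8d, 0x4b, 0x4b, 0xd4, 0xbb, 0x1b, 0x1b]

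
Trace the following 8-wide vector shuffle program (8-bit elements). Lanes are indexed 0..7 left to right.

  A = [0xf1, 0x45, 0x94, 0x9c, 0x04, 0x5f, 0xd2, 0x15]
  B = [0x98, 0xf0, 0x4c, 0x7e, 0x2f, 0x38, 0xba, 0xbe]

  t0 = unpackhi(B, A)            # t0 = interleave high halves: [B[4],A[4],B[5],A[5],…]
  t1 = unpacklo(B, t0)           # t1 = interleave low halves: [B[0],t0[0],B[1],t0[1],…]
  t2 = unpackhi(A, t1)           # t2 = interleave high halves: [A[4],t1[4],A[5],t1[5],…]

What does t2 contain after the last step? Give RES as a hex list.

RES = [ 0x04  0x4c  0x5f  0x38  0xd2  0x7e  0x15  0x5f ]

t0 = [0x2f, 0x04, 0x38, 0x5f, 0xba, 0xd2, 0xbe, 0x15]
t1 = [0x98, 0x2f, 0xf0, 0x04, 0x4c, 0x38, 0x7e, 0x5f]
t2 = [0x04, 0x4c, 0x5f, 0x38, 0xd2, 0x7e, 0x15, 0x5f]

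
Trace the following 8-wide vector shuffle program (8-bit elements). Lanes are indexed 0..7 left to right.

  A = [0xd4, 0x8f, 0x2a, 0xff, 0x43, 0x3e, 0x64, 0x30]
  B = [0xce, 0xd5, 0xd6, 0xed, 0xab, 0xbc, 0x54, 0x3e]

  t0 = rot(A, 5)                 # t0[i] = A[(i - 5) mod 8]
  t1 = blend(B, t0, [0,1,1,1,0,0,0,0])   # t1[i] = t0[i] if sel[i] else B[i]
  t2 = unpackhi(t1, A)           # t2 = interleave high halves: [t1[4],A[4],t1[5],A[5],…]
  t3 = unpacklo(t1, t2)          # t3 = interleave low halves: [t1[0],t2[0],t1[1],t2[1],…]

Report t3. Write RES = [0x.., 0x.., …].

→ t0 |ff|43|3e|64|30|d4|8f|2a|
→ t1 |ce|43|3e|64|ab|bc|54|3e|
→ t2 |ab|43|bc|3e|54|64|3e|30|
→ t3 |ce|ab|43|43|3e|bc|64|3e|

RES = [0xce, 0xab, 0x43, 0x43, 0x3e, 0xbc, 0x64, 0x3e]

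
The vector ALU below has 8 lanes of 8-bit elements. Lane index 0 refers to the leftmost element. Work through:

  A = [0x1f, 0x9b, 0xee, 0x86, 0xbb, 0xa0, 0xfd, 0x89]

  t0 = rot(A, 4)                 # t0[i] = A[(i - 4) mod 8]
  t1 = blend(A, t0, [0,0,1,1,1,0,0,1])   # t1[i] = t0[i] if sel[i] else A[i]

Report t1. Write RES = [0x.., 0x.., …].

→ t0 |bb|a0|fd|89|1f|9b|ee|86|
→ t1 |1f|9b|fd|89|1f|a0|fd|86|

RES = [ 0x1f  0x9b  0xfd  0x89  0x1f  0xa0  0xfd  0x86 ]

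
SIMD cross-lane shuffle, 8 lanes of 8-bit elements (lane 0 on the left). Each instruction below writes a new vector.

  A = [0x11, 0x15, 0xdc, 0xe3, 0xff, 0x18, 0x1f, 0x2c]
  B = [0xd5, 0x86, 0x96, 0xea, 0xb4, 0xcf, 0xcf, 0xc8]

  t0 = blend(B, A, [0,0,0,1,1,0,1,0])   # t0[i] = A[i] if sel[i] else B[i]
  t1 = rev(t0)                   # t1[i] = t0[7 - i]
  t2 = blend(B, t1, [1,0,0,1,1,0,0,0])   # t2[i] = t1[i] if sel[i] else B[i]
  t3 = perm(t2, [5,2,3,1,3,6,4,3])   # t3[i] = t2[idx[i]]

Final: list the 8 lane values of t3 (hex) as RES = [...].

RES = [0xcf, 0x96, 0xff, 0x86, 0xff, 0xcf, 0xe3, 0xff]

t0 = [0xd5, 0x86, 0x96, 0xe3, 0xff, 0xcf, 0x1f, 0xc8]
t1 = [0xc8, 0x1f, 0xcf, 0xff, 0xe3, 0x96, 0x86, 0xd5]
t2 = [0xc8, 0x86, 0x96, 0xff, 0xe3, 0xcf, 0xcf, 0xc8]
t3 = [0xcf, 0x96, 0xff, 0x86, 0xff, 0xcf, 0xe3, 0xff]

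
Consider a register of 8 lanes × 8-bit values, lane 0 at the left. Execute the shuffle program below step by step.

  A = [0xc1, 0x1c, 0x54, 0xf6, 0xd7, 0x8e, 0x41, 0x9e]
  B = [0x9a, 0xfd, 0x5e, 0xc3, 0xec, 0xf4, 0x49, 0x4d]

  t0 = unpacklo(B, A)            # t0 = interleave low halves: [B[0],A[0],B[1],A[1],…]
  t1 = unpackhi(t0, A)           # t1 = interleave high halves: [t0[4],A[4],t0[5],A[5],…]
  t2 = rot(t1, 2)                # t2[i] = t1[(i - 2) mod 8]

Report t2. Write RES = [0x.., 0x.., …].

RES = [0xf6, 0x9e, 0x5e, 0xd7, 0x54, 0x8e, 0xc3, 0x41]

  t0: 9a c1 fd 1c 5e 54 c3 f6
  t1: 5e d7 54 8e c3 41 f6 9e
  t2: f6 9e 5e d7 54 8e c3 41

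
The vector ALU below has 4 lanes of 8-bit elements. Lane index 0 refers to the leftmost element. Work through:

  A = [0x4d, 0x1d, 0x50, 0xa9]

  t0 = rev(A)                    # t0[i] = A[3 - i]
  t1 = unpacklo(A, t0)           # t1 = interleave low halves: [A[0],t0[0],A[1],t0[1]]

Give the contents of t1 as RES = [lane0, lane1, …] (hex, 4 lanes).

RES = [ 0x4d  0xa9  0x1d  0x50 ]

t0 = [0xa9, 0x50, 0x1d, 0x4d]
t1 = [0x4d, 0xa9, 0x1d, 0x50]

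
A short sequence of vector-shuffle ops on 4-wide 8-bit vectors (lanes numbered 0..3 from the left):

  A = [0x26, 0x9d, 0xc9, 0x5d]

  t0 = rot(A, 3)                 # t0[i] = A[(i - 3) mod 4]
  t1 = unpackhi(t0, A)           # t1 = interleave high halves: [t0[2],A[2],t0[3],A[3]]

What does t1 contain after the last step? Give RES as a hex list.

RES = [0x5d, 0xc9, 0x26, 0x5d]

  t0: 9d c9 5d 26
  t1: 5d c9 26 5d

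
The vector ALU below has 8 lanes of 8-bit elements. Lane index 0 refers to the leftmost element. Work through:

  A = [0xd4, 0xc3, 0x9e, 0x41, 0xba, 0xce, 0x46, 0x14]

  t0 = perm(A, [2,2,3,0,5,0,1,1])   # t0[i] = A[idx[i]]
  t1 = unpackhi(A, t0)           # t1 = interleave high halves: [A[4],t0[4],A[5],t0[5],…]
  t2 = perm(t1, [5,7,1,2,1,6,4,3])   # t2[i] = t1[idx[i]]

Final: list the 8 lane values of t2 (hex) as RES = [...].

RES = [ 0xc3  0xc3  0xce  0xce  0xce  0x14  0x46  0xd4 ]

t0 = [0x9e, 0x9e, 0x41, 0xd4, 0xce, 0xd4, 0xc3, 0xc3]
t1 = [0xba, 0xce, 0xce, 0xd4, 0x46, 0xc3, 0x14, 0xc3]
t2 = [0xc3, 0xc3, 0xce, 0xce, 0xce, 0x14, 0x46, 0xd4]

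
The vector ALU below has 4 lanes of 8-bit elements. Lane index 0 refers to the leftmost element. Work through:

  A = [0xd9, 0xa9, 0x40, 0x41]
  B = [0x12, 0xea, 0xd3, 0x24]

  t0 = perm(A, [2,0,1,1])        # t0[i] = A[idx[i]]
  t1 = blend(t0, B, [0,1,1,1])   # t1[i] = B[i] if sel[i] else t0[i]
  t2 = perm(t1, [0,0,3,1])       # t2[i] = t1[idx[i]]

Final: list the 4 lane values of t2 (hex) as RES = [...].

RES = [0x40, 0x40, 0x24, 0xea]

→ t0 |40|d9|a9|a9|
→ t1 |40|ea|d3|24|
→ t2 |40|40|24|ea|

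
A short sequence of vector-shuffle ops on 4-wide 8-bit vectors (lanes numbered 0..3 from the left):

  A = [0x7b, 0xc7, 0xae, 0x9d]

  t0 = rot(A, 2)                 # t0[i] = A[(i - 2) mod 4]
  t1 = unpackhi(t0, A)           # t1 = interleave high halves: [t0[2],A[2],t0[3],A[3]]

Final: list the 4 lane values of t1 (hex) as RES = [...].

RES = [0x7b, 0xae, 0xc7, 0x9d]

→ t0 |ae|9d|7b|c7|
→ t1 |7b|ae|c7|9d|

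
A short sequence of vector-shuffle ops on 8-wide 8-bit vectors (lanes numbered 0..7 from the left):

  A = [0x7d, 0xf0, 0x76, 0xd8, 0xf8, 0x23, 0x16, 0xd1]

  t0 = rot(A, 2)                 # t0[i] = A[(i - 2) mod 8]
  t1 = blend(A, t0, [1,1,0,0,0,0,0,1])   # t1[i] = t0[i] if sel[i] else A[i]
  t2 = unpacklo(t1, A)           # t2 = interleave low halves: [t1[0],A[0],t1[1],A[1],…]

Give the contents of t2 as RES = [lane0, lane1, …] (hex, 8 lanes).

RES = [ 0x16  0x7d  0xd1  0xf0  0x76  0x76  0xd8  0xd8 ]

→ t0 |16|d1|7d|f0|76|d8|f8|23|
→ t1 |16|d1|76|d8|f8|23|16|23|
→ t2 |16|7d|d1|f0|76|76|d8|d8|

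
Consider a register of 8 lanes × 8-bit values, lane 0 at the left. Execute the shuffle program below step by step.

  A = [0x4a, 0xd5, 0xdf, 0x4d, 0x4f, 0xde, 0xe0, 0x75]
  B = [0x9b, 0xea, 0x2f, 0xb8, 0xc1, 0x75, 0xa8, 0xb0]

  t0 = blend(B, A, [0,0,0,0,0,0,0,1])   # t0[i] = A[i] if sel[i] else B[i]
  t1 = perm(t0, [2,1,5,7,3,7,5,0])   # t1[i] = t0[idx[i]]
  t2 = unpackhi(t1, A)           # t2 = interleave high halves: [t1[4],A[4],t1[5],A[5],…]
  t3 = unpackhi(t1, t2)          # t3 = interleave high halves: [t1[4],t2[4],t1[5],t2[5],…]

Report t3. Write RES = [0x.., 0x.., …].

→ t0 |9b|ea|2f|b8|c1|75|a8|75|
→ t1 |2f|ea|75|75|b8|75|75|9b|
→ t2 |b8|4f|75|de|75|e0|9b|75|
→ t3 |b8|75|75|e0|75|9b|9b|75|

RES = [ 0xb8  0x75  0x75  0xe0  0x75  0x9b  0x9b  0x75 ]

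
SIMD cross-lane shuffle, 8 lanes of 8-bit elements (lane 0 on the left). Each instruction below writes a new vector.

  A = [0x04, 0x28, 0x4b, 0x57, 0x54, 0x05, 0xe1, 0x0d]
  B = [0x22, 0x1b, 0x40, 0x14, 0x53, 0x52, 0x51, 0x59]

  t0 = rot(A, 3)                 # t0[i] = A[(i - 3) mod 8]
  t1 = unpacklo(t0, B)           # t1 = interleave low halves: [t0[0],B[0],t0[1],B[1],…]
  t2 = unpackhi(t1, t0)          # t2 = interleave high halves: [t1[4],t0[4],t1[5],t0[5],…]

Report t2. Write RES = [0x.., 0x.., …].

RES = [0x0d, 0x28, 0x40, 0x4b, 0x04, 0x57, 0x14, 0x54]

t0 = [0x05, 0xe1, 0x0d, 0x04, 0x28, 0x4b, 0x57, 0x54]
t1 = [0x05, 0x22, 0xe1, 0x1b, 0x0d, 0x40, 0x04, 0x14]
t2 = [0x0d, 0x28, 0x40, 0x4b, 0x04, 0x57, 0x14, 0x54]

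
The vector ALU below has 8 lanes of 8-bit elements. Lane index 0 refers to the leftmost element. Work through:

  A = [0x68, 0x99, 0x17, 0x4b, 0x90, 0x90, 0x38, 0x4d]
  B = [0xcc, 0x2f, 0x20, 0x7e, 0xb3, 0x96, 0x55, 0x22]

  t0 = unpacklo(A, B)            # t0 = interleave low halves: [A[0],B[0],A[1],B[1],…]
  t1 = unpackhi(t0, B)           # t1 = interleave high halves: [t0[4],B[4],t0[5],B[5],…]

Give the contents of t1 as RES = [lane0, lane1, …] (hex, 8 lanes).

RES = [ 0x17  0xb3  0x20  0x96  0x4b  0x55  0x7e  0x22 ]

  t0: 68 cc 99 2f 17 20 4b 7e
  t1: 17 b3 20 96 4b 55 7e 22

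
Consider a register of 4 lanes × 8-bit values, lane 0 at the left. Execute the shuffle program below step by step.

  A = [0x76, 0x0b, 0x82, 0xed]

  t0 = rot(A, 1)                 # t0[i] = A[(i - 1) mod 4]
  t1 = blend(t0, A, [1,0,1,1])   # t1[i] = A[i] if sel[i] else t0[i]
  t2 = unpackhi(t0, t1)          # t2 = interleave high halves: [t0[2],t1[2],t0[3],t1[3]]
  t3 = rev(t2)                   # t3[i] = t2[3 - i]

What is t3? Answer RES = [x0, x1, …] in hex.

RES = [ 0xed  0x82  0x82  0x0b ]

→ t0 |ed|76|0b|82|
→ t1 |76|76|82|ed|
→ t2 |0b|82|82|ed|
→ t3 |ed|82|82|0b|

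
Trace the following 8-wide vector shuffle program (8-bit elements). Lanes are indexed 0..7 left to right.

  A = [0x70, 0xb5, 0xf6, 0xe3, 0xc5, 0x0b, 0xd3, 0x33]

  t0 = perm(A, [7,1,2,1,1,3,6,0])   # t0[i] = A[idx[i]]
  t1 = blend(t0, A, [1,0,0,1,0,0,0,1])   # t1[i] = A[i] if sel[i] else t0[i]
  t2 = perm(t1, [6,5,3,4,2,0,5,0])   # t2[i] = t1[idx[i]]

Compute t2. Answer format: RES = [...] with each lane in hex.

RES = [0xd3, 0xe3, 0xe3, 0xb5, 0xf6, 0x70, 0xe3, 0x70]

→ t0 |33|b5|f6|b5|b5|e3|d3|70|
→ t1 |70|b5|f6|e3|b5|e3|d3|33|
→ t2 |d3|e3|e3|b5|f6|70|e3|70|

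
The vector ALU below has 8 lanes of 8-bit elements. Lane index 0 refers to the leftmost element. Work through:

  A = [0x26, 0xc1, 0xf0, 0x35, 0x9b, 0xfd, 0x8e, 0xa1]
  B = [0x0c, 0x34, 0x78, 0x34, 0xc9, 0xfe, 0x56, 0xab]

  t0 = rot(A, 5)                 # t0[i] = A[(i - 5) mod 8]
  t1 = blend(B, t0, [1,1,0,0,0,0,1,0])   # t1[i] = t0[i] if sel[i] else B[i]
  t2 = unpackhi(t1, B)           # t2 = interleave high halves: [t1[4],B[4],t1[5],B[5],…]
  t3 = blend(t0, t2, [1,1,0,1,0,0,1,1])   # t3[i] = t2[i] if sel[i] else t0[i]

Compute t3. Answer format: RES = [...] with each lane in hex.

RES = [ 0xc9  0xc9  0xfd  0xfe  0xa1  0x26  0xab  0xab ]

t0 = [0x35, 0x9b, 0xfd, 0x8e, 0xa1, 0x26, 0xc1, 0xf0]
t1 = [0x35, 0x9b, 0x78, 0x34, 0xc9, 0xfe, 0xc1, 0xab]
t2 = [0xc9, 0xc9, 0xfe, 0xfe, 0xc1, 0x56, 0xab, 0xab]
t3 = [0xc9, 0xc9, 0xfd, 0xfe, 0xa1, 0x26, 0xab, 0xab]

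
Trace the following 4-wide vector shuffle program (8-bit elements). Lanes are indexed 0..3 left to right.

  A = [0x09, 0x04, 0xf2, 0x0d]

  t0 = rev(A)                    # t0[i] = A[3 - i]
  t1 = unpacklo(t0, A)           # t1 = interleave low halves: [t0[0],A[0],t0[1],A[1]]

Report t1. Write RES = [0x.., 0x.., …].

  t0: 0d f2 04 09
  t1: 0d 09 f2 04

RES = [0x0d, 0x09, 0xf2, 0x04]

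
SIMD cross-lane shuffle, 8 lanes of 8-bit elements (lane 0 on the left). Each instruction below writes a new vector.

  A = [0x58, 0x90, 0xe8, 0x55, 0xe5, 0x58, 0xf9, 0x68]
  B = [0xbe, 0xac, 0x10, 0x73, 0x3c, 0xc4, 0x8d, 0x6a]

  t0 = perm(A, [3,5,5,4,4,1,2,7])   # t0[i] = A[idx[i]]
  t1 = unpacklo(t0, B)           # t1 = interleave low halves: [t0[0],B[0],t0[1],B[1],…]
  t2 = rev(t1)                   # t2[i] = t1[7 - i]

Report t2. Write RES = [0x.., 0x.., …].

RES = [ 0x73  0xe5  0x10  0x58  0xac  0x58  0xbe  0x55 ]

t0 = [0x55, 0x58, 0x58, 0xe5, 0xe5, 0x90, 0xe8, 0x68]
t1 = [0x55, 0xbe, 0x58, 0xac, 0x58, 0x10, 0xe5, 0x73]
t2 = [0x73, 0xe5, 0x10, 0x58, 0xac, 0x58, 0xbe, 0x55]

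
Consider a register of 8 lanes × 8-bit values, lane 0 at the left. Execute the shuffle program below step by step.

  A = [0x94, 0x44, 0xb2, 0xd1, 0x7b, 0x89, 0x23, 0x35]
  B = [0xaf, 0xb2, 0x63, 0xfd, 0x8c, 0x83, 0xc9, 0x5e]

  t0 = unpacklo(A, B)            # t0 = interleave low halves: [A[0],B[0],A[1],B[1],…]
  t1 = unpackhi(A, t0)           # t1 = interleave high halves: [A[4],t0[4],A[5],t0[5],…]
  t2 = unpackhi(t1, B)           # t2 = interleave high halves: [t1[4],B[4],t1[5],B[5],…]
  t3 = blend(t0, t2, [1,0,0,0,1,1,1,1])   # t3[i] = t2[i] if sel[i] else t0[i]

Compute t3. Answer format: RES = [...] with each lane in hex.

RES = [0x23, 0xaf, 0x44, 0xb2, 0x35, 0xc9, 0xfd, 0x5e]

  t0: 94 af 44 b2 b2 63 d1 fd
  t1: 7b b2 89 63 23 d1 35 fd
  t2: 23 8c d1 83 35 c9 fd 5e
  t3: 23 af 44 b2 35 c9 fd 5e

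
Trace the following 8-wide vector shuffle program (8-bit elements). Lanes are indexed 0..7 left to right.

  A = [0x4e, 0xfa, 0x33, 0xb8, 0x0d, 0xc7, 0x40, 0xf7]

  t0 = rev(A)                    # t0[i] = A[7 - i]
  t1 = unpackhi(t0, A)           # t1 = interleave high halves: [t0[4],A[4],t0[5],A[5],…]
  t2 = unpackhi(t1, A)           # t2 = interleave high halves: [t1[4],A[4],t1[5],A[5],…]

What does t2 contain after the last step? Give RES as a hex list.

→ t0 |f7|40|c7|0d|b8|33|fa|4e|
→ t1 |b8|0d|33|c7|fa|40|4e|f7|
→ t2 |fa|0d|40|c7|4e|40|f7|f7|

RES = [0xfa, 0x0d, 0x40, 0xc7, 0x4e, 0x40, 0xf7, 0xf7]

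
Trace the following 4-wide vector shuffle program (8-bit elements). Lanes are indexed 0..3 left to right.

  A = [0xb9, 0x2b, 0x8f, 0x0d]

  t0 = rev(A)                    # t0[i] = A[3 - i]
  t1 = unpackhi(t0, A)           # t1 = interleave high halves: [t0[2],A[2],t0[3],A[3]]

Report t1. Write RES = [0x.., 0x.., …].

t0 = [0x0d, 0x8f, 0x2b, 0xb9]
t1 = [0x2b, 0x8f, 0xb9, 0x0d]

RES = [ 0x2b  0x8f  0xb9  0x0d ]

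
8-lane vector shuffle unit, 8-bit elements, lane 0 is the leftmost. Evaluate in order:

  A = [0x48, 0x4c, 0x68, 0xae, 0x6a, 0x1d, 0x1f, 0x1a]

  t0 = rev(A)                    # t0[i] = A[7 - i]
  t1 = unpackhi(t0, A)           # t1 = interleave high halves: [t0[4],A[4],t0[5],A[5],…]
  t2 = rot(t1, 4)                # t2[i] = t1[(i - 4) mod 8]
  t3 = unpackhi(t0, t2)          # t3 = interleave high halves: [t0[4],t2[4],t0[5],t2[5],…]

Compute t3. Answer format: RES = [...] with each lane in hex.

→ t0 |1a|1f|1d|6a|ae|68|4c|48|
→ t1 |ae|6a|68|1d|4c|1f|48|1a|
→ t2 |4c|1f|48|1a|ae|6a|68|1d|
→ t3 |ae|ae|68|6a|4c|68|48|1d|

RES = [0xae, 0xae, 0x68, 0x6a, 0x4c, 0x68, 0x48, 0x1d]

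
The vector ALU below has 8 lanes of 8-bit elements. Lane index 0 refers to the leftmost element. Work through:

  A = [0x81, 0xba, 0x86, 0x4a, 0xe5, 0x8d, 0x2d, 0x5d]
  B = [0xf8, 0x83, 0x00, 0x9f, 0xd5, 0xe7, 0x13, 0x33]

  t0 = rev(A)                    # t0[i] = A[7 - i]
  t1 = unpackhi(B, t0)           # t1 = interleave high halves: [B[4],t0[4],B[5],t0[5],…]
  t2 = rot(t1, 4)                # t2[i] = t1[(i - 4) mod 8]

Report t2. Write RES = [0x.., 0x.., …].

t0 = [0x5d, 0x2d, 0x8d, 0xe5, 0x4a, 0x86, 0xba, 0x81]
t1 = [0xd5, 0x4a, 0xe7, 0x86, 0x13, 0xba, 0x33, 0x81]
t2 = [0x13, 0xba, 0x33, 0x81, 0xd5, 0x4a, 0xe7, 0x86]

RES = [ 0x13  0xba  0x33  0x81  0xd5  0x4a  0xe7  0x86 ]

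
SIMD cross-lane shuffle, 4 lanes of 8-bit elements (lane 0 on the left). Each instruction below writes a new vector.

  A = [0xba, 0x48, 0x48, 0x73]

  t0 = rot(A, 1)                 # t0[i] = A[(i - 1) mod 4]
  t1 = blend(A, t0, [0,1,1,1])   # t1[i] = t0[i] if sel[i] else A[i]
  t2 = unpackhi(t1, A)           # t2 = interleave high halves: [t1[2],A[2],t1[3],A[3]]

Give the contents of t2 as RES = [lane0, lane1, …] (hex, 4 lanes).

RES = [0x48, 0x48, 0x48, 0x73]

→ t0 |73|ba|48|48|
→ t1 |ba|ba|48|48|
→ t2 |48|48|48|73|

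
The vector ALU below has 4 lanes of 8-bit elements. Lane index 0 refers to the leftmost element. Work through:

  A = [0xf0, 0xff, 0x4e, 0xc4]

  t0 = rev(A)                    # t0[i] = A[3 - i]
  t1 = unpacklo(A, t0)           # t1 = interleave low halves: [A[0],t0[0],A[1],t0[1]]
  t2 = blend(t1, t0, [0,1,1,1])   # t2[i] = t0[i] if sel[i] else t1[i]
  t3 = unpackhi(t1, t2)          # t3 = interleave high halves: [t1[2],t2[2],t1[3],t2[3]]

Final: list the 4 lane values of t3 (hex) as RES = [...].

RES = [0xff, 0xff, 0x4e, 0xf0]

→ t0 |c4|4e|ff|f0|
→ t1 |f0|c4|ff|4e|
→ t2 |f0|4e|ff|f0|
→ t3 |ff|ff|4e|f0|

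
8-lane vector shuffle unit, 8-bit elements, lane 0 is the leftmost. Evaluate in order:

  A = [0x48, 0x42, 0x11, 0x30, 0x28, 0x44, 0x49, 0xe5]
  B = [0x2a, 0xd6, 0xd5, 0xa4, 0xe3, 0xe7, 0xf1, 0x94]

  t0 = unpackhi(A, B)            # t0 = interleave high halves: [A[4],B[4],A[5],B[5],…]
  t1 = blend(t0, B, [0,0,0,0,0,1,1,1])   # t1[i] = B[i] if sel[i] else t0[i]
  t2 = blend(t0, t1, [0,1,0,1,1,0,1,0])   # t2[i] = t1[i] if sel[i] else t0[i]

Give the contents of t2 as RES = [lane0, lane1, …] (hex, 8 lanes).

→ t0 |28|e3|44|e7|49|f1|e5|94|
→ t1 |28|e3|44|e7|49|e7|f1|94|
→ t2 |28|e3|44|e7|49|f1|f1|94|

RES = [ 0x28  0xe3  0x44  0xe7  0x49  0xf1  0xf1  0x94 ]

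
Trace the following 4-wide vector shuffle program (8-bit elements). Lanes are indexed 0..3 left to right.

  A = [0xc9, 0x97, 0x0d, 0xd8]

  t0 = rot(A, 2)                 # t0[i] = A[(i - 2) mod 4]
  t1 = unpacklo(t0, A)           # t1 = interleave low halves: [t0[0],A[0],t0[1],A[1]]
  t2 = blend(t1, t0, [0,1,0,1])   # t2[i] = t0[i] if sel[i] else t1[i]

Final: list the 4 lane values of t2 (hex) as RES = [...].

RES = [ 0x0d  0xd8  0xd8  0x97 ]

t0 = [0x0d, 0xd8, 0xc9, 0x97]
t1 = [0x0d, 0xc9, 0xd8, 0x97]
t2 = [0x0d, 0xd8, 0xd8, 0x97]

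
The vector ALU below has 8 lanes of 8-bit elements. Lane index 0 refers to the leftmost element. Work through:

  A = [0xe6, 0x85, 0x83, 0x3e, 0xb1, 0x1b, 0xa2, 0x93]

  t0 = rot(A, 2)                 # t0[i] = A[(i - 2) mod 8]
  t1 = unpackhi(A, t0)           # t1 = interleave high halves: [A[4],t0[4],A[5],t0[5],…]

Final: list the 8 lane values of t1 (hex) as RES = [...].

RES = [ 0xb1  0x83  0x1b  0x3e  0xa2  0xb1  0x93  0x1b ]

→ t0 |a2|93|e6|85|83|3e|b1|1b|
→ t1 |b1|83|1b|3e|a2|b1|93|1b|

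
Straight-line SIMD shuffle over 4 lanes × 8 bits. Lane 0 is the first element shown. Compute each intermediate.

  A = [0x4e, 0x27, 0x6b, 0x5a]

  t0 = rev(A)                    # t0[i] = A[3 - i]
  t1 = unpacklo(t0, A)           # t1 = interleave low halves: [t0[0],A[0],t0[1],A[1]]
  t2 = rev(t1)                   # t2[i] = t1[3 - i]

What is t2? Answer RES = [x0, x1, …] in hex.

RES = [0x27, 0x6b, 0x4e, 0x5a]

→ t0 |5a|6b|27|4e|
→ t1 |5a|4e|6b|27|
→ t2 |27|6b|4e|5a|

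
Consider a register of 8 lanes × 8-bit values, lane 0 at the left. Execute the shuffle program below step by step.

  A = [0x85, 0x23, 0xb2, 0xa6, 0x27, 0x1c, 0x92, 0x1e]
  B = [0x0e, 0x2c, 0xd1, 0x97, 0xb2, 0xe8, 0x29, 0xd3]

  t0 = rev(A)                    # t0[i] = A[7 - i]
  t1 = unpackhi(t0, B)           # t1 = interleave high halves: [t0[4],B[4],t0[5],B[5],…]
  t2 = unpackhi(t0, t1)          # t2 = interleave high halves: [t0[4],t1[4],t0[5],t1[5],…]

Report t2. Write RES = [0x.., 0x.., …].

RES = [0xa6, 0x23, 0xb2, 0x29, 0x23, 0x85, 0x85, 0xd3]

  t0: 1e 92 1c 27 a6 b2 23 85
  t1: a6 b2 b2 e8 23 29 85 d3
  t2: a6 23 b2 29 23 85 85 d3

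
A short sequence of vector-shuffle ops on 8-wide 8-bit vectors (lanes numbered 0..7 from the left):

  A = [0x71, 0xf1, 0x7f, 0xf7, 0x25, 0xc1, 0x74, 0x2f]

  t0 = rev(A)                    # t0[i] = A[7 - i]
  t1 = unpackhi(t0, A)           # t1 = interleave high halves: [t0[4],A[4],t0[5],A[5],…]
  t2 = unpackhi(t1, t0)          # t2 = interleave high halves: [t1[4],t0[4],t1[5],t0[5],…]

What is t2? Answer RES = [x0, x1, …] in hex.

RES = [ 0xf1  0xf7  0x74  0x7f  0x71  0xf1  0x2f  0x71 ]

  t0: 2f 74 c1 25 f7 7f f1 71
  t1: f7 25 7f c1 f1 74 71 2f
  t2: f1 f7 74 7f 71 f1 2f 71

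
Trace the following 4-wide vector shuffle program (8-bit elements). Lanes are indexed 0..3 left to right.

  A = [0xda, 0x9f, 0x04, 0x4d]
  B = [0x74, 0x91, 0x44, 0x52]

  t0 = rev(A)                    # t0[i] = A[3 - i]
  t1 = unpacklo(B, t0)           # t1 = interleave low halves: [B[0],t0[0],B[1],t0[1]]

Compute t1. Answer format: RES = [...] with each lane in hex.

RES = [ 0x74  0x4d  0x91  0x04 ]

  t0: 4d 04 9f da
  t1: 74 4d 91 04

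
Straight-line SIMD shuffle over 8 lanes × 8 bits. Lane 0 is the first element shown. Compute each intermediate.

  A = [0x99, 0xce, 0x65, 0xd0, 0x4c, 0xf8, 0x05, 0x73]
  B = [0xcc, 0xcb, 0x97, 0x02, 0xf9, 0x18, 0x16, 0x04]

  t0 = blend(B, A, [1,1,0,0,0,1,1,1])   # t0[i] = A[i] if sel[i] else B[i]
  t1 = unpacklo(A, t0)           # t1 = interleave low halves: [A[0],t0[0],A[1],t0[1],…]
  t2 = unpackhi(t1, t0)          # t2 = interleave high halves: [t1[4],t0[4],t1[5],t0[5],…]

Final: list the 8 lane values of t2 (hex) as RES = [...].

→ t0 |99|ce|97|02|f9|f8|05|73|
→ t1 |99|99|ce|ce|65|97|d0|02|
→ t2 |65|f9|97|f8|d0|05|02|73|

RES = [ 0x65  0xf9  0x97  0xf8  0xd0  0x05  0x02  0x73 ]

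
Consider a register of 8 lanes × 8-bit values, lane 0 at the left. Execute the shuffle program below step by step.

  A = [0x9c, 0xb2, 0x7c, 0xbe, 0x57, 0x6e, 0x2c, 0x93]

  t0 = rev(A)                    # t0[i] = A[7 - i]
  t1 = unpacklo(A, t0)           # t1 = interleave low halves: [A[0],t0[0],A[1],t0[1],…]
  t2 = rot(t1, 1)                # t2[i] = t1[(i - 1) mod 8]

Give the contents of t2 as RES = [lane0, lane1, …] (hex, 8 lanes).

t0 = [0x93, 0x2c, 0x6e, 0x57, 0xbe, 0x7c, 0xb2, 0x9c]
t1 = [0x9c, 0x93, 0xb2, 0x2c, 0x7c, 0x6e, 0xbe, 0x57]
t2 = [0x57, 0x9c, 0x93, 0xb2, 0x2c, 0x7c, 0x6e, 0xbe]

RES = [ 0x57  0x9c  0x93  0xb2  0x2c  0x7c  0x6e  0xbe ]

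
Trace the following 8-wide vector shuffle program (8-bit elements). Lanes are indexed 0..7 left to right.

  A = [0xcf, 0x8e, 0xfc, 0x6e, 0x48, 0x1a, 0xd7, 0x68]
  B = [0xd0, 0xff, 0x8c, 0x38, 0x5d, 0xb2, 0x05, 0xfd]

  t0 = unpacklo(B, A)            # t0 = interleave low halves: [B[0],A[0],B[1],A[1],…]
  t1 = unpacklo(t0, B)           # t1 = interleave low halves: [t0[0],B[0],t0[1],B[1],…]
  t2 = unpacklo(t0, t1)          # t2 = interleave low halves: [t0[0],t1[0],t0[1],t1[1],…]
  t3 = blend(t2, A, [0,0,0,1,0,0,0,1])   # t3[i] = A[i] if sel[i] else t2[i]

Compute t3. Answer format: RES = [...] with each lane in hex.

RES = [0xd0, 0xd0, 0xcf, 0x6e, 0xff, 0xcf, 0x8e, 0x68]

t0 = [0xd0, 0xcf, 0xff, 0x8e, 0x8c, 0xfc, 0x38, 0x6e]
t1 = [0xd0, 0xd0, 0xcf, 0xff, 0xff, 0x8c, 0x8e, 0x38]
t2 = [0xd0, 0xd0, 0xcf, 0xd0, 0xff, 0xcf, 0x8e, 0xff]
t3 = [0xd0, 0xd0, 0xcf, 0x6e, 0xff, 0xcf, 0x8e, 0x68]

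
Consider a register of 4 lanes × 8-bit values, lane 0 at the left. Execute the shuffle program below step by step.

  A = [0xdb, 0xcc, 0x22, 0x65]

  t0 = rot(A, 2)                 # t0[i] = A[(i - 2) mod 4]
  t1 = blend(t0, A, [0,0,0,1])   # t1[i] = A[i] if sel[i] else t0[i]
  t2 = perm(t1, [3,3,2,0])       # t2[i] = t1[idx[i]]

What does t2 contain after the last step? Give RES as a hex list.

t0 = [0x22, 0x65, 0xdb, 0xcc]
t1 = [0x22, 0x65, 0xdb, 0x65]
t2 = [0x65, 0x65, 0xdb, 0x22]

RES = [0x65, 0x65, 0xdb, 0x22]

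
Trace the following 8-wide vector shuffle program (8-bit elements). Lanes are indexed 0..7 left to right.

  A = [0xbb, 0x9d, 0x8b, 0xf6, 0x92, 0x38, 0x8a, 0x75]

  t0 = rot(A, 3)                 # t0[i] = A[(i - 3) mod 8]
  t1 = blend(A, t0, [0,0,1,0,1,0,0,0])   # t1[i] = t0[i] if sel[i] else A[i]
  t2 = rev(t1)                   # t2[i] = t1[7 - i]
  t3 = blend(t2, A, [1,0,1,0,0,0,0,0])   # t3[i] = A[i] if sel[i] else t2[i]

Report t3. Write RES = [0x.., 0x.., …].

RES = [0xbb, 0x8a, 0x8b, 0x9d, 0xf6, 0x75, 0x9d, 0xbb]

→ t0 |38|8a|75|bb|9d|8b|f6|92|
→ t1 |bb|9d|75|f6|9d|38|8a|75|
→ t2 |75|8a|38|9d|f6|75|9d|bb|
→ t3 |bb|8a|8b|9d|f6|75|9d|bb|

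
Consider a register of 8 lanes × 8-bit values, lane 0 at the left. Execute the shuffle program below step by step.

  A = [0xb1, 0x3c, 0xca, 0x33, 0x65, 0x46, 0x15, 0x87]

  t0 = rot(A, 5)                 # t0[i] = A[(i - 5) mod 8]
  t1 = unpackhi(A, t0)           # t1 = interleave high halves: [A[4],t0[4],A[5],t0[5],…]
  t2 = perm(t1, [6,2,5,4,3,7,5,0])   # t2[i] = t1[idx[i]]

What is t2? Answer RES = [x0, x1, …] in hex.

t0 = [0x33, 0x65, 0x46, 0x15, 0x87, 0xb1, 0x3c, 0xca]
t1 = [0x65, 0x87, 0x46, 0xb1, 0x15, 0x3c, 0x87, 0xca]
t2 = [0x87, 0x46, 0x3c, 0x15, 0xb1, 0xca, 0x3c, 0x65]

RES = [ 0x87  0x46  0x3c  0x15  0xb1  0xca  0x3c  0x65 ]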